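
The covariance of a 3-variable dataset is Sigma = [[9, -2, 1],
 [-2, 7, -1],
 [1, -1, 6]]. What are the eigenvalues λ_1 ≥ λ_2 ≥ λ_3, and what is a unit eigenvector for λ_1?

Step 1 — characteristic polynomial p(λ) = det(λI - Sigma) = λ³ - tr·λ² + c_1·λ - det, where tr = trace, c_1 = sum of the principal 2×2 minors, det = det(Sigma):
  tr = 9 + 7 + 6 = 22,
  c_1 = (9·7 - (-2)²) + (9·6 - (1)²) + (7·6 - (-1)²) = 59 + 53 + 41 = 153,
  det = 9·(7·6 - (-1)²) - (-2)·((-2)·6 - (-1)·(1)) + (1)·((-2)·(-1) - 7·(1)) = 9·(41) - (-2)·(-11) + (1)·(-5) = 342.
  So p(λ) = λ³ - 22λ² + 153λ - 342.
Step 2 — look for an integer root (rational root theorem: any rational root is an integer divisor of 342). Testing λ = 6:
  p(6) = 216 - 792 + 918 - 342 = 0  ✓
  Dividing out (λ - 6): p(λ) = (λ - 6)(λ² - 16λ + 57).
Step 3 — remaining eigenvalues from the quadratic λ² - 16λ + 57 = 0:
  Δ = 16² - 4·57 = 256 - 228 = 28,  λ = (16 ± √28)/2 = (16 ± 5.2915)/2 ≈ 10.6458 or 5.3542.
  Sorted: λ_1 = 10.6458,  λ_2 = 6,  λ_3 = 5.3542  (check: sum = 22 = tr ✓).

Step 4 — unit eigenvector for λ_1 ≈ 10.6458: v spans the null space of (Sigma - λ_1 I), whose rows are
  r_1 = (-1.6458, -2, 1),  r_2 = (-2, -3.6458, -1),  r_3 = (1, -1, -4.6458).
  v is orthogonal to every row, so take v ∝ r_1 × r_2 = ((-2)·(-1) - (1)·(-3.6458), (1)·(-2) - (-1.6458)·(-1), (-1.6458)·(-3.6458) - (-2)·(-2)) ≈ (5.6458, -3.6458, 2).
  Let u = (5.6458, -3.6458, 2).
  ||u|| = √((5.6458)² + (-3.6458)² + (2)²) = √(49.166) ≈ 7.0118,  v_1 = u/||u|| ≈ (0.8052, -0.5199, 0.2852) (||v_1|| = 1).

λ_1 = 10.6458,  λ_2 = 6,  λ_3 = 5.3542;  v_1 ≈ (0.8052, -0.5199, 0.2852)


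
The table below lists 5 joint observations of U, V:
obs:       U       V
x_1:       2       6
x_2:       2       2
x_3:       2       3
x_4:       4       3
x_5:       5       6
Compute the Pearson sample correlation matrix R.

Step 1 — column means:
  mean(U) = (2 + 2 + 2 + 4 + 5) / 5 = 15/5 = 3
  mean(V) = (6 + 2 + 3 + 3 + 6) / 5 = 20/5 = 4

Step 2 — sample variances and covariances s[i,j] = (1/(n-1)) · Σ_k (x_{k,i} - mean_i) · (x_{k,j} - mean_j), with n-1 = 4:
  s[U,U] = ((-1)·(-1) + (-1)·(-1) + (-1)·(-1) + (1)·(1) + (2)·(2)) / 4 = 8/4 = 2
  s[U,V] = ((-1)·(2) + (-1)·(-2) + (-1)·(-1) + (1)·(-1) + (2)·(2)) / 4 = 4/4 = 1
  s[V,V] = ((2)·(2) + (-2)·(-2) + (-1)·(-1) + (-1)·(-1) + (2)·(2)) / 4 = 14/4 = 3.5
  Sample standard deviations s_i = √(s[i,i]):
  s(U) = √(2) = 1.4142
  s(V) = √(3.5) = 1.8708

Step 3 — r_{ij} = s_{ij} / (s_i · s_j):
  r[U,U] = 1 (diagonal).
  r[U,V] = 1 / (1.4142 · 1.8708) = 1 / 2.6458 = 0.378
  r[V,V] = 1 (diagonal).

R is symmetric with unit diagonal. Assembling:

R = [[1, 0.378],
 [0.378, 1]]


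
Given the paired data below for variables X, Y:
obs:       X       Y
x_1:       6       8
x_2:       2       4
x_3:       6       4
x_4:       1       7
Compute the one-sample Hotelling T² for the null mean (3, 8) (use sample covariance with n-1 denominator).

Step 1 — sample mean vector:
  mean(X) = (6 + 2 + 6 + 1) / 4 = 15/4 = 3.75
  mean(Y) = (8 + 4 + 4 + 7) / 4 = 23/4 = 5.75
  x̄ = (3.75, 5.75),  deviation x̄ - mu_0 = (3.75, 5.75) - (3, 8) = (0.75, -2.25).

Step 2 — sample covariance matrix, S[i,j] = (1/(n-1)) · Σ_k (x_{k,i} - mean_i) · (x_{k,j} - mean_j), divisor n-1 = 3:
  S[X,X] = ((2.25)·(2.25) + (-1.75)·(-1.75) + (2.25)·(2.25) + (-2.75)·(-2.75)) / 3 = 20.75/3 = 6.9167
  S[X,Y] = ((2.25)·(2.25) + (-1.75)·(-1.75) + (2.25)·(-1.75) + (-2.75)·(1.25)) / 3 = 0.75/3 = 0.25
  S[Y,Y] = ((2.25)·(2.25) + (-1.75)·(-1.75) + (-1.75)·(-1.75) + (1.25)·(1.25)) / 3 = 12.75/3 = 4.25
  S = [[6.9167, 0.25],
 [0.25, 4.25]].

Step 3 — invert S. det(S) = 6.9167·4.25 - (0.25)² = 29.3333.
  S^{-1} = (1/det) · [[d, -b], [-b, a]] = [[0.1449, -0.0085],
 [-0.0085, 0.2358]].

Step 4 — quadratic form (x̄ - mu_0)^T · S^{-1} · (x̄ - mu_0):
  S^{-1} · (x̄ - mu_0) = (0.1278, -0.5369),
  (x̄ - mu_0)^T · [...] = (0.75)·(0.1278) + (-2.25)·(-0.5369) = 1.304.

Step 5 — scale by n: T² = 4 · 1.304 = 5.2159.

T² ≈ 5.2159


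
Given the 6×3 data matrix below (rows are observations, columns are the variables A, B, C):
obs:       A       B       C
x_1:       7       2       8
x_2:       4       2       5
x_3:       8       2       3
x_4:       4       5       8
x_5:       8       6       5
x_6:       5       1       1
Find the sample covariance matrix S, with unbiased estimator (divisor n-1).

Step 1 — column means:
  mean(A) = (7 + 4 + 8 + 4 + 8 + 5) / 6 = 36/6 = 6
  mean(B) = (2 + 2 + 2 + 5 + 6 + 1) / 6 = 18/6 = 3
  mean(C) = (8 + 5 + 3 + 8 + 5 + 1) / 6 = 30/6 = 5

Step 2 — sample covariance S[i,j] = (1/(n-1)) · Σ_k (x_{k,i} - mean_i) · (x_{k,j} - mean_j), with n-1 = 5.
  S[A,A] = ((1)·(1) + (-2)·(-2) + (2)·(2) + (-2)·(-2) + (2)·(2) + (-1)·(-1)) / 5 = 18/5 = 3.6
  S[A,B] = ((1)·(-1) + (-2)·(-1) + (2)·(-1) + (-2)·(2) + (2)·(3) + (-1)·(-2)) / 5 = 3/5 = 0.6
  S[A,C] = ((1)·(3) + (-2)·(0) + (2)·(-2) + (-2)·(3) + (2)·(0) + (-1)·(-4)) / 5 = -3/5 = -0.6
  S[B,B] = ((-1)·(-1) + (-1)·(-1) + (-1)·(-1) + (2)·(2) + (3)·(3) + (-2)·(-2)) / 5 = 20/5 = 4
  S[B,C] = ((-1)·(3) + (-1)·(0) + (-1)·(-2) + (2)·(3) + (3)·(0) + (-2)·(-4)) / 5 = 13/5 = 2.6
  S[C,C] = ((3)·(3) + (0)·(0) + (-2)·(-2) + (3)·(3) + (0)·(0) + (-4)·(-4)) / 5 = 38/5 = 7.6

S is symmetric (S[j,i] = S[i,j]). Assembling:

S = [[3.6, 0.6, -0.6],
 [0.6, 4, 2.6],
 [-0.6, 2.6, 7.6]]


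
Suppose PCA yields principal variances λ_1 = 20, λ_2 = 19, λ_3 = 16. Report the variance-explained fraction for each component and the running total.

Step 1 — total variance = trace(Sigma) = Σ λ_i = 20 + 19 + 16 = 55.

Step 2 — fraction explained by component i = λ_i / Σ λ:
  PC1: 20/55 = 0.3636
  PC2: 19/55 = 0.3455
  PC3: 16/55 = 0.2909

Step 3 — cumulative fraction after k components = (λ_1 + ... + λ_k) / Σ λ:
  k = 1: 20/55 = 0.3636
  k = 2: (20 + 19)/55 = 39/55 = 0.7091
  k = 3: (20 + 19 + 16)/55 = 55/55 = 1

Summary (fraction, with percent):

explained: PC1 0.3636 (36.36%), PC2 0.3455 (34.55%), PC3 0.2909 (29.09%);  cumulative: 0.3636, 0.7091, 1


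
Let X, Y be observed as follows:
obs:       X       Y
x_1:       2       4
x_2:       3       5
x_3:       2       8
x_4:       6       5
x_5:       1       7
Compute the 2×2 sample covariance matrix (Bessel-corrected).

Step 1 — column means:
  mean(X) = (2 + 3 + 2 + 6 + 1) / 5 = 14/5 = 2.8
  mean(Y) = (4 + 5 + 8 + 5 + 7) / 5 = 29/5 = 5.8

Step 2 — sample covariance S[i,j] = (1/(n-1)) · Σ_k (x_{k,i} - mean_i) · (x_{k,j} - mean_j), with n-1 = 4.
  S[X,X] = ((-0.8)·(-0.8) + (0.2)·(0.2) + (-0.8)·(-0.8) + (3.2)·(3.2) + (-1.8)·(-1.8)) / 4 = 14.8/4 = 3.7
  S[X,Y] = ((-0.8)·(-1.8) + (0.2)·(-0.8) + (-0.8)·(2.2) + (3.2)·(-0.8) + (-1.8)·(1.2)) / 4 = -5.2/4 = -1.3
  S[Y,Y] = ((-1.8)·(-1.8) + (-0.8)·(-0.8) + (2.2)·(2.2) + (-0.8)·(-0.8) + (1.2)·(1.2)) / 4 = 10.8/4 = 2.7

S is symmetric (S[j,i] = S[i,j]). Assembling:

S = [[3.7, -1.3],
 [-1.3, 2.7]]


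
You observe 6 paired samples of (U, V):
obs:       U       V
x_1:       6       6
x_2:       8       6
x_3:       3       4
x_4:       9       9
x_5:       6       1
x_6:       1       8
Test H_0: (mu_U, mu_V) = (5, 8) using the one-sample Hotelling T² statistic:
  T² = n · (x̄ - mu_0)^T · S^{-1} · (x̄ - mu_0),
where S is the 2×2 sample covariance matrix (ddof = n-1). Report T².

Step 1 — sample mean vector:
  mean(U) = (6 + 8 + 3 + 9 + 6 + 1) / 6 = 33/6 = 5.5
  mean(V) = (6 + 6 + 4 + 9 + 1 + 8) / 6 = 34/6 = 5.6667
  x̄ = (5.5, 5.6667),  deviation x̄ - mu_0 = (5.5, 5.6667) - (5, 8) = (0.5, -2.3333).

Step 2 — sample covariance matrix, S[i,j] = (1/(n-1)) · Σ_k (x_{k,i} - mean_i) · (x_{k,j} - mean_j), divisor n-1 = 5:
  S[U,U] = ((0.5)·(0.5) + (2.5)·(2.5) + (-2.5)·(-2.5) + (3.5)·(3.5) + (0.5)·(0.5) + (-4.5)·(-4.5)) / 5 = 45.5/5 = 9.1
  S[U,V] = ((0.5)·(0.3333) + (2.5)·(0.3333) + (-2.5)·(-1.6667) + (3.5)·(3.3333) + (0.5)·(-4.6667) + (-4.5)·(2.3333)) / 5 = 4/5 = 0.8
  S[V,V] = ((0.3333)·(0.3333) + (0.3333)·(0.3333) + (-1.6667)·(-1.6667) + (3.3333)·(3.3333) + (-4.6667)·(-4.6667) + (2.3333)·(2.3333)) / 5 = 41.3333/5 = 8.2667
  S = [[9.1, 0.8],
 [0.8, 8.2667]].

Step 3 — invert S. det(S) = 9.1·8.2667 - (0.8)² = 74.5867.
  S^{-1} = (1/det) · [[d, -b], [-b, a]] = [[0.1108, -0.0107],
 [-0.0107, 0.122]].

Step 4 — quadratic form (x̄ - mu_0)^T · S^{-1} · (x̄ - mu_0):
  S^{-1} · (x̄ - mu_0) = (0.0804, -0.29),
  (x̄ - mu_0)^T · [...] = (0.5)·(0.0804) + (-2.3333)·(-0.29) = 0.717.

Step 5 — scale by n: T² = 6 · 0.717 = 4.3019.

T² ≈ 4.3019


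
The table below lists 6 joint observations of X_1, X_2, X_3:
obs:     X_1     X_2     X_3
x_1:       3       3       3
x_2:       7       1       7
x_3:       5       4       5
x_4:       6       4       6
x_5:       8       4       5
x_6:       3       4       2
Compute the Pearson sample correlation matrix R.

Step 1 — column means:
  mean(X_1) = (3 + 7 + 5 + 6 + 8 + 3) / 6 = 32/6 = 5.3333
  mean(X_2) = (3 + 1 + 4 + 4 + 4 + 4) / 6 = 20/6 = 3.3333
  mean(X_3) = (3 + 7 + 5 + 6 + 5 + 2) / 6 = 28/6 = 4.6667

Step 2 — sample variances and covariances s[i,j] = (1/(n-1)) · Σ_k (x_{k,i} - mean_i) · (x_{k,j} - mean_j), with n-1 = 5:
  s[X_1,X_1] = ((-2.3333)·(-2.3333) + (1.6667)·(1.6667) + (-0.3333)·(-0.3333) + (0.6667)·(0.6667) + (2.6667)·(2.6667) + (-2.3333)·(-2.3333)) / 5 = 21.3333/5 = 4.2667
  s[X_1,X_2] = ((-2.3333)·(-0.3333) + (1.6667)·(-2.3333) + (-0.3333)·(0.6667) + (0.6667)·(0.6667) + (2.6667)·(0.6667) + (-2.3333)·(0.6667)) / 5 = -2.6667/5 = -0.5333
  s[X_1,X_3] = ((-2.3333)·(-1.6667) + (1.6667)·(2.3333) + (-0.3333)·(0.3333) + (0.6667)·(1.3333) + (2.6667)·(0.3333) + (-2.3333)·(-2.6667)) / 5 = 15.6667/5 = 3.1333
  s[X_2,X_2] = ((-0.3333)·(-0.3333) + (-2.3333)·(-2.3333) + (0.6667)·(0.6667) + (0.6667)·(0.6667) + (0.6667)·(0.6667) + (0.6667)·(0.6667)) / 5 = 7.3333/5 = 1.4667
  s[X_2,X_3] = ((-0.3333)·(-1.6667) + (-2.3333)·(2.3333) + (0.6667)·(0.3333) + (0.6667)·(1.3333) + (0.6667)·(0.3333) + (0.6667)·(-2.6667)) / 5 = -5.3333/5 = -1.0667
  s[X_3,X_3] = ((-1.6667)·(-1.6667) + (2.3333)·(2.3333) + (0.3333)·(0.3333) + (1.3333)·(1.3333) + (0.3333)·(0.3333) + (-2.6667)·(-2.6667)) / 5 = 17.3333/5 = 3.4667
  Sample standard deviations s_i = √(s[i,i]):
  s(X_1) = √(4.2667) = 2.0656
  s(X_2) = √(1.4667) = 1.2111
  s(X_3) = √(3.4667) = 1.8619

Step 3 — r_{ij} = s_{ij} / (s_i · s_j):
  r[X_1,X_1] = 1 (diagonal).
  r[X_1,X_2] = -0.5333 / (2.0656 · 1.2111) = -0.5333 / 2.5016 = -0.2132
  r[X_1,X_3] = 3.1333 / (2.0656 · 1.8619) = 3.1333 / 3.8459 = 0.8147
  r[X_2,X_2] = 1 (diagonal).
  r[X_2,X_3] = -1.0667 / (1.2111 · 1.8619) = -1.0667 / 2.2549 = -0.473
  r[X_3,X_3] = 1 (diagonal).

R is symmetric with unit diagonal. Assembling:

R = [[1, -0.2132, 0.8147],
 [-0.2132, 1, -0.473],
 [0.8147, -0.473, 1]]


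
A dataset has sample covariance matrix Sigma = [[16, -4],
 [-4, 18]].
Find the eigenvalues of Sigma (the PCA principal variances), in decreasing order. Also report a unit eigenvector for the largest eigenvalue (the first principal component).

Step 1 — characteristic polynomial of 2×2 Sigma:
  det(Sigma - λI) = λ² - trace · λ + det = 0.
  trace = 16 + 18 = 34, det = 16·18 - (-4)² = 272.
Step 2 — discriminant:
  Δ = trace² - 4·det = 1156 - 1088 = 68.
Step 3 — eigenvalues:
  λ = (trace ± √Δ)/2 = (34 ± 8.2462)/2,
  λ_1 = 21.1231,  λ_2 = 12.8769.

Step 4 — unit eigenvector for λ_1: solve (Sigma - λ_1 I)v = 0. First row:
  (16 - 21.1231)·v_x + (-4)·v_y = 0, i.e. (-5.1231)·v_x + (-4)·v_y = 0,
  so v ∝ (b, λ_1 - a) = (-4, 5.1231); multiply by -1 so the first entry is positive: u = (4, -5.1231).
  ||u|| = √((4)² + (-5.1231)²) = √(42.2462) ≈ 6.4997,
  v_1 = u/||u|| ≈ (0.6154, -0.7882) (||v_1|| = 1).

λ_1 = 21.1231,  λ_2 = 12.8769;  v_1 ≈ (0.6154, -0.7882)


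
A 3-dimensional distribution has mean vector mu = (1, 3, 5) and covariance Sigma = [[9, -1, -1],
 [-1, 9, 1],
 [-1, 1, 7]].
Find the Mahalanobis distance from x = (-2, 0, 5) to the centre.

Step 1 — centre the observation: (x - mu) = (-3, -3, 0).

Step 2 — invert Sigma (cofactor / det for 3×3, or solve directly):
  Sigma^{-1} = [[0.114, 0.011, 0.0147],
 [0.011, 0.114, -0.0147],
 [0.0147, -0.0147, 0.1471]].

Step 3 — form the quadratic (x - mu)^T · Sigma^{-1} · (x - mu):
  Sigma^{-1} · (x - mu) = (-0.375, -0.375, 0).
  (x - mu)^T · [Sigma^{-1} · (x - mu)] = (-3)·(-0.375) + (-3)·(-0.375) + (0)·(0) = 2.25.

Step 4 — take square root: d = √(2.25) ≈ 1.5.

d(x, mu) = √(2.25) ≈ 1.5


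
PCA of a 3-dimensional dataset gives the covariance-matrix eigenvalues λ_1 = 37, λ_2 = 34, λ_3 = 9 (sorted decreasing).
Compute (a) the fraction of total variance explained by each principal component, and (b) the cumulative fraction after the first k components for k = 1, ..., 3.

Step 1 — total variance = trace(Sigma) = Σ λ_i = 37 + 34 + 9 = 80.

Step 2 — fraction explained by component i = λ_i / Σ λ:
  PC1: 37/80 = 0.4625
  PC2: 34/80 = 0.425
  PC3: 9/80 = 0.1125

Step 3 — cumulative fraction after k components = (λ_1 + ... + λ_k) / Σ λ:
  k = 1: 37/80 = 0.4625
  k = 2: (37 + 34)/80 = 71/80 = 0.8875
  k = 3: (37 + 34 + 9)/80 = 80/80 = 1

Summary (fraction, with percent):

explained: PC1 0.4625 (46.25%), PC2 0.425 (42.5%), PC3 0.1125 (11.25%);  cumulative: 0.4625, 0.8875, 1


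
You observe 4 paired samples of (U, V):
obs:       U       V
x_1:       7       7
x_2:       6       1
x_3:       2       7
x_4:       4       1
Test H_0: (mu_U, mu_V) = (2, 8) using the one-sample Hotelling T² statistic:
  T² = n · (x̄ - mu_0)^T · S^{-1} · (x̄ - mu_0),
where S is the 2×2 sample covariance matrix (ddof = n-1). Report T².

Step 1 — sample mean vector:
  mean(U) = (7 + 6 + 2 + 4) / 4 = 19/4 = 4.75
  mean(V) = (7 + 1 + 7 + 1) / 4 = 16/4 = 4
  x̄ = (4.75, 4),  deviation x̄ - mu_0 = (4.75, 4) - (2, 8) = (2.75, -4).

Step 2 — sample covariance matrix, S[i,j] = (1/(n-1)) · Σ_k (x_{k,i} - mean_i) · (x_{k,j} - mean_j), divisor n-1 = 3:
  S[U,U] = ((2.25)·(2.25) + (1.25)·(1.25) + (-2.75)·(-2.75) + (-0.75)·(-0.75)) / 3 = 14.75/3 = 4.9167
  S[U,V] = ((2.25)·(3) + (1.25)·(-3) + (-2.75)·(3) + (-0.75)·(-3)) / 3 = -3/3 = -1
  S[V,V] = ((3)·(3) + (-3)·(-3) + (3)·(3) + (-3)·(-3)) / 3 = 36/3 = 12
  S = [[4.9167, -1],
 [-1, 12]].

Step 3 — invert S. det(S) = 4.9167·12 - (-1)² = 58.
  S^{-1} = (1/det) · [[d, -b], [-b, a]] = [[0.2069, 0.0172],
 [0.0172, 0.0848]].

Step 4 — quadratic form (x̄ - mu_0)^T · S^{-1} · (x̄ - mu_0):
  S^{-1} · (x̄ - mu_0) = (0.5, -0.2917),
  (x̄ - mu_0)^T · [...] = (2.75)·(0.5) + (-4)·(-0.2917) = 2.5417.

Step 5 — scale by n: T² = 4 · 2.5417 = 10.1667.

T² ≈ 10.1667


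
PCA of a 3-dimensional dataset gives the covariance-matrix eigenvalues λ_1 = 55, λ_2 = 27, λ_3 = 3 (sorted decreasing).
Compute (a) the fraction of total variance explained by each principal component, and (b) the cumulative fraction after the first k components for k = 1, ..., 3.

Step 1 — total variance = trace(Sigma) = Σ λ_i = 55 + 27 + 3 = 85.

Step 2 — fraction explained by component i = λ_i / Σ λ:
  PC1: 55/85 = 0.6471
  PC2: 27/85 = 0.3176
  PC3: 3/85 = 0.0353

Step 3 — cumulative fraction after k components = (λ_1 + ... + λ_k) / Σ λ:
  k = 1: 55/85 = 0.6471
  k = 2: (55 + 27)/85 = 82/85 = 0.9647
  k = 3: (55 + 27 + 3)/85 = 85/85 = 1

Summary (fraction, with percent):

explained: PC1 0.6471 (64.71%), PC2 0.3176 (31.76%), PC3 0.0353 (3.53%);  cumulative: 0.6471, 0.9647, 1


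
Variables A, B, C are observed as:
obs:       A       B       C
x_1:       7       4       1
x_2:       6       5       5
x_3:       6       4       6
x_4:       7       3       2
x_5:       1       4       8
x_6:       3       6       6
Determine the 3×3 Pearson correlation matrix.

Step 1 — column means:
  mean(A) = (7 + 6 + 6 + 7 + 1 + 3) / 6 = 30/6 = 5
  mean(B) = (4 + 5 + 4 + 3 + 4 + 6) / 6 = 26/6 = 4.3333
  mean(C) = (1 + 5 + 6 + 2 + 8 + 6) / 6 = 28/6 = 4.6667

Step 2 — sample variances and covariances s[i,j] = (1/(n-1)) · Σ_k (x_{k,i} - mean_i) · (x_{k,j} - mean_j), with n-1 = 5:
  s[A,A] = ((2)·(2) + (1)·(1) + (1)·(1) + (2)·(2) + (-4)·(-4) + (-2)·(-2)) / 5 = 30/5 = 6
  s[A,B] = ((2)·(-0.3333) + (1)·(0.6667) + (1)·(-0.3333) + (2)·(-1.3333) + (-4)·(-0.3333) + (-2)·(1.6667)) / 5 = -5/5 = -1
  s[A,C] = ((2)·(-3.6667) + (1)·(0.3333) + (1)·(1.3333) + (2)·(-2.6667) + (-4)·(3.3333) + (-2)·(1.3333)) / 5 = -27/5 = -5.4
  s[B,B] = ((-0.3333)·(-0.3333) + (0.6667)·(0.6667) + (-0.3333)·(-0.3333) + (-1.3333)·(-1.3333) + (-0.3333)·(-0.3333) + (1.6667)·(1.6667)) / 5 = 5.3333/5 = 1.0667
  s[B,C] = ((-0.3333)·(-3.6667) + (0.6667)·(0.3333) + (-0.3333)·(1.3333) + (-1.3333)·(-2.6667) + (-0.3333)·(3.3333) + (1.6667)·(1.3333)) / 5 = 5.6667/5 = 1.1333
  s[C,C] = ((-3.6667)·(-3.6667) + (0.3333)·(0.3333) + (1.3333)·(1.3333) + (-2.6667)·(-2.6667) + (3.3333)·(3.3333) + (1.3333)·(1.3333)) / 5 = 35.3333/5 = 7.0667
  Sample standard deviations s_i = √(s[i,i]):
  s(A) = √(6) = 2.4495
  s(B) = √(1.0667) = 1.0328
  s(C) = √(7.0667) = 2.6583

Step 3 — r_{ij} = s_{ij} / (s_i · s_j):
  r[A,A] = 1 (diagonal).
  r[A,B] = -1 / (2.4495 · 1.0328) = -1 / 2.5298 = -0.3953
  r[A,C] = -5.4 / (2.4495 · 2.6583) = -5.4 / 6.5115 = -0.8293
  r[B,B] = 1 (diagonal).
  r[B,C] = 1.1333 / (1.0328 · 2.6583) = 1.1333 / 2.7455 = 0.4128
  r[C,C] = 1 (diagonal).

R is symmetric with unit diagonal. Assembling:

R = [[1, -0.3953, -0.8293],
 [-0.3953, 1, 0.4128],
 [-0.8293, 0.4128, 1]]


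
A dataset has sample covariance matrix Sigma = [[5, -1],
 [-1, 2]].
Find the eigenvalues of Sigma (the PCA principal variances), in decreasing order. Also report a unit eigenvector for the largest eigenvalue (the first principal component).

Step 1 — characteristic polynomial of 2×2 Sigma:
  det(Sigma - λI) = λ² - trace · λ + det = 0.
  trace = 5 + 2 = 7, det = 5·2 - (-1)² = 9.
Step 2 — discriminant:
  Δ = trace² - 4·det = 49 - 36 = 13.
Step 3 — eigenvalues:
  λ = (trace ± √Δ)/2 = (7 ± 3.6056)/2,
  λ_1 = 5.3028,  λ_2 = 1.6972.

Step 4 — unit eigenvector for λ_1: solve (Sigma - λ_1 I)v = 0. First row:
  (5 - 5.3028)·v_x + (-1)·v_y = 0, i.e. (-0.3028)·v_x + (-1)·v_y = 0,
  so v ∝ (b, λ_1 - a) = (-1, 0.3028); multiply by -1 so the first entry is positive: u = (1, -0.3028).
  ||u|| = √((1)² + (-0.3028)²) = √(1.0917) ≈ 1.0448,
  v_1 = u/||u|| ≈ (0.9571, -0.2898) (||v_1|| = 1).

λ_1 = 5.3028,  λ_2 = 1.6972;  v_1 ≈ (0.9571, -0.2898)


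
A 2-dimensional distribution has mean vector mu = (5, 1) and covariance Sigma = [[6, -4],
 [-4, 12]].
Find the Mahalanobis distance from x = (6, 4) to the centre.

Step 1 — centre the observation: (x - mu) = (1, 3).

Step 2 — invert Sigma. det(Sigma) = 6·12 - (-4)² = 56.
  Sigma^{-1} = (1/det) · [[d, -b], [-b, a]] = [[0.2143, 0.0714],
 [0.0714, 0.1071]].

Step 3 — form the quadratic (x - mu)^T · Sigma^{-1} · (x - mu):
  Sigma^{-1} · (x - mu) = (0.4286, 0.3929).
  (x - mu)^T · [Sigma^{-1} · (x - mu)] = (1)·(0.4286) + (3)·(0.3929) = 1.6071.

Step 4 — take square root: d = √(1.6071) ≈ 1.2677.

d(x, mu) = √(1.6071) ≈ 1.2677


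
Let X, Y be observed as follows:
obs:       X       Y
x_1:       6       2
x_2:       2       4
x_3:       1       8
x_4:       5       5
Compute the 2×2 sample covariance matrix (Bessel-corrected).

Step 1 — column means:
  mean(X) = (6 + 2 + 1 + 5) / 4 = 14/4 = 3.5
  mean(Y) = (2 + 4 + 8 + 5) / 4 = 19/4 = 4.75

Step 2 — sample covariance S[i,j] = (1/(n-1)) · Σ_k (x_{k,i} - mean_i) · (x_{k,j} - mean_j), with n-1 = 3.
  S[X,X] = ((2.5)·(2.5) + (-1.5)·(-1.5) + (-2.5)·(-2.5) + (1.5)·(1.5)) / 3 = 17/3 = 5.6667
  S[X,Y] = ((2.5)·(-2.75) + (-1.5)·(-0.75) + (-2.5)·(3.25) + (1.5)·(0.25)) / 3 = -13.5/3 = -4.5
  S[Y,Y] = ((-2.75)·(-2.75) + (-0.75)·(-0.75) + (3.25)·(3.25) + (0.25)·(0.25)) / 3 = 18.75/3 = 6.25

S is symmetric (S[j,i] = S[i,j]). Assembling:

S = [[5.6667, -4.5],
 [-4.5, 6.25]]


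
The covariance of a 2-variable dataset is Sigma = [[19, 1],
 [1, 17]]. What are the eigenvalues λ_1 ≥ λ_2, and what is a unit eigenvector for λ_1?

Step 1 — characteristic polynomial of 2×2 Sigma:
  det(Sigma - λI) = λ² - trace · λ + det = 0.
  trace = 19 + 17 = 36, det = 19·17 - (1)² = 322.
Step 2 — discriminant:
  Δ = trace² - 4·det = 1296 - 1288 = 8.
Step 3 — eigenvalues:
  λ = (trace ± √Δ)/2 = (36 ± 2.8284)/2,
  λ_1 = 19.4142,  λ_2 = 16.5858.

Step 4 — unit eigenvector for λ_1: solve (Sigma - λ_1 I)v = 0. First row:
  (19 - 19.4142)·v_x + (1)·v_y = 0, i.e. (-0.4142)·v_x + (1)·v_y = 0,
  so v ∝ (b, λ_1 - a) = (1, 0.4142) = u.
  ||u|| = √((1)² + (0.4142)²) = √(1.1716) ≈ 1.0824,
  v_1 = u/||u|| ≈ (0.9239, 0.3827) (||v_1|| = 1).

λ_1 = 19.4142,  λ_2 = 16.5858;  v_1 ≈ (0.9239, 0.3827)


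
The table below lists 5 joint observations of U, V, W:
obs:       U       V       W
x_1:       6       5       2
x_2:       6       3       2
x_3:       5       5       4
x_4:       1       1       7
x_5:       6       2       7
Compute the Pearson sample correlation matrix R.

Step 1 — column means:
  mean(U) = (6 + 6 + 5 + 1 + 6) / 5 = 24/5 = 4.8
  mean(V) = (5 + 3 + 5 + 1 + 2) / 5 = 16/5 = 3.2
  mean(W) = (2 + 2 + 4 + 7 + 7) / 5 = 22/5 = 4.4

Step 2 — sample variances and covariances s[i,j] = (1/(n-1)) · Σ_k (x_{k,i} - mean_i) · (x_{k,j} - mean_j), with n-1 = 4:
  s[U,U] = ((1.2)·(1.2) + (1.2)·(1.2) + (0.2)·(0.2) + (-3.8)·(-3.8) + (1.2)·(1.2)) / 4 = 18.8/4 = 4.7
  s[U,V] = ((1.2)·(1.8) + (1.2)·(-0.2) + (0.2)·(1.8) + (-3.8)·(-2.2) + (1.2)·(-1.2)) / 4 = 9.2/4 = 2.3
  s[U,W] = ((1.2)·(-2.4) + (1.2)·(-2.4) + (0.2)·(-0.4) + (-3.8)·(2.6) + (1.2)·(2.6)) / 4 = -12.6/4 = -3.15
  s[V,V] = ((1.8)·(1.8) + (-0.2)·(-0.2) + (1.8)·(1.8) + (-2.2)·(-2.2) + (-1.2)·(-1.2)) / 4 = 12.8/4 = 3.2
  s[V,W] = ((1.8)·(-2.4) + (-0.2)·(-2.4) + (1.8)·(-0.4) + (-2.2)·(2.6) + (-1.2)·(2.6)) / 4 = -13.4/4 = -3.35
  s[W,W] = ((-2.4)·(-2.4) + (-2.4)·(-2.4) + (-0.4)·(-0.4) + (2.6)·(2.6) + (2.6)·(2.6)) / 4 = 25.2/4 = 6.3
  Sample standard deviations s_i = √(s[i,i]):
  s(U) = √(4.7) = 2.1679
  s(V) = √(3.2) = 1.7889
  s(W) = √(6.3) = 2.51

Step 3 — r_{ij} = s_{ij} / (s_i · s_j):
  r[U,U] = 1 (diagonal).
  r[U,V] = 2.3 / (2.1679 · 1.7889) = 2.3 / 3.8781 = 0.5931
  r[U,W] = -3.15 / (2.1679 · 2.51) = -3.15 / 5.4415 = -0.5789
  r[V,V] = 1 (diagonal).
  r[V,W] = -3.35 / (1.7889 · 2.51) = -3.35 / 4.49 = -0.7461
  r[W,W] = 1 (diagonal).

R is symmetric with unit diagonal. Assembling:

R = [[1, 0.5931, -0.5789],
 [0.5931, 1, -0.7461],
 [-0.5789, -0.7461, 1]]


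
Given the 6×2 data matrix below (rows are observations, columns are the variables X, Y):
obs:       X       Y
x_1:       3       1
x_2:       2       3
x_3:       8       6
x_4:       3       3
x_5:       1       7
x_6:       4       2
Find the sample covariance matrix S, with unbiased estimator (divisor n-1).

Step 1 — column means:
  mean(X) = (3 + 2 + 8 + 3 + 1 + 4) / 6 = 21/6 = 3.5
  mean(Y) = (1 + 3 + 6 + 3 + 7 + 2) / 6 = 22/6 = 3.6667

Step 2 — sample covariance S[i,j] = (1/(n-1)) · Σ_k (x_{k,i} - mean_i) · (x_{k,j} - mean_j), with n-1 = 5.
  S[X,X] = ((-0.5)·(-0.5) + (-1.5)·(-1.5) + (4.5)·(4.5) + (-0.5)·(-0.5) + (-2.5)·(-2.5) + (0.5)·(0.5)) / 5 = 29.5/5 = 5.9
  S[X,Y] = ((-0.5)·(-2.6667) + (-1.5)·(-0.6667) + (4.5)·(2.3333) + (-0.5)·(-0.6667) + (-2.5)·(3.3333) + (0.5)·(-1.6667)) / 5 = 4/5 = 0.8
  S[Y,Y] = ((-2.6667)·(-2.6667) + (-0.6667)·(-0.6667) + (2.3333)·(2.3333) + (-0.6667)·(-0.6667) + (3.3333)·(3.3333) + (-1.6667)·(-1.6667)) / 5 = 27.3333/5 = 5.4667

S is symmetric (S[j,i] = S[i,j]). Assembling:

S = [[5.9, 0.8],
 [0.8, 5.4667]]


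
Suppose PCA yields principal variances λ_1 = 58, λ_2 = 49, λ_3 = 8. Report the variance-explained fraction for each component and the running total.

Step 1 — total variance = trace(Sigma) = Σ λ_i = 58 + 49 + 8 = 115.

Step 2 — fraction explained by component i = λ_i / Σ λ:
  PC1: 58/115 = 0.5043
  PC2: 49/115 = 0.4261
  PC3: 8/115 = 0.0696

Step 3 — cumulative fraction after k components = (λ_1 + ... + λ_k) / Σ λ:
  k = 1: 58/115 = 0.5043
  k = 2: (58 + 49)/115 = 107/115 = 0.9304
  k = 3: (58 + 49 + 8)/115 = 115/115 = 1

Summary (fraction, with percent):

explained: PC1 0.5043 (50.43%), PC2 0.4261 (42.61%), PC3 0.0696 (6.96%);  cumulative: 0.5043, 0.9304, 1


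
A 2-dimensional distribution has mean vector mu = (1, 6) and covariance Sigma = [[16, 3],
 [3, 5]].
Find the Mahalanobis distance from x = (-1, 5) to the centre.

Step 1 — centre the observation: (x - mu) = (-2, -1).

Step 2 — invert Sigma. det(Sigma) = 16·5 - (3)² = 71.
  Sigma^{-1} = (1/det) · [[d, -b], [-b, a]] = [[0.0704, -0.0423],
 [-0.0423, 0.2254]].

Step 3 — form the quadratic (x - mu)^T · Sigma^{-1} · (x - mu):
  Sigma^{-1} · (x - mu) = (-0.0986, -0.1408).
  (x - mu)^T · [Sigma^{-1} · (x - mu)] = (-2)·(-0.0986) + (-1)·(-0.1408) = 0.338.

Step 4 — take square root: d = √(0.338) ≈ 0.5814.

d(x, mu) = √(0.338) ≈ 0.5814


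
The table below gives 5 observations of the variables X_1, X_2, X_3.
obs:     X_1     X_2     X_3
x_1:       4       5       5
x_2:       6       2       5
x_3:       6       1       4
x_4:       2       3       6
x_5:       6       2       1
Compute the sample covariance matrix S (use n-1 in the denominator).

Step 1 — column means:
  mean(X_1) = (4 + 6 + 6 + 2 + 6) / 5 = 24/5 = 4.8
  mean(X_2) = (5 + 2 + 1 + 3 + 2) / 5 = 13/5 = 2.6
  mean(X_3) = (5 + 5 + 4 + 6 + 1) / 5 = 21/5 = 4.2

Step 2 — sample covariance S[i,j] = (1/(n-1)) · Σ_k (x_{k,i} - mean_i) · (x_{k,j} - mean_j), with n-1 = 4.
  S[X_1,X_1] = ((-0.8)·(-0.8) + (1.2)·(1.2) + (1.2)·(1.2) + (-2.8)·(-2.8) + (1.2)·(1.2)) / 4 = 12.8/4 = 3.2
  S[X_1,X_2] = ((-0.8)·(2.4) + (1.2)·(-0.6) + (1.2)·(-1.6) + (-2.8)·(0.4) + (1.2)·(-0.6)) / 4 = -6.4/4 = -1.6
  S[X_1,X_3] = ((-0.8)·(0.8) + (1.2)·(0.8) + (1.2)·(-0.2) + (-2.8)·(1.8) + (1.2)·(-3.2)) / 4 = -8.8/4 = -2.2
  S[X_2,X_2] = ((2.4)·(2.4) + (-0.6)·(-0.6) + (-1.6)·(-1.6) + (0.4)·(0.4) + (-0.6)·(-0.6)) / 4 = 9.2/4 = 2.3
  S[X_2,X_3] = ((2.4)·(0.8) + (-0.6)·(0.8) + (-1.6)·(-0.2) + (0.4)·(1.8) + (-0.6)·(-3.2)) / 4 = 4.4/4 = 1.1
  S[X_3,X_3] = ((0.8)·(0.8) + (0.8)·(0.8) + (-0.2)·(-0.2) + (1.8)·(1.8) + (-3.2)·(-3.2)) / 4 = 14.8/4 = 3.7

S is symmetric (S[j,i] = S[i,j]). Assembling:

S = [[3.2, -1.6, -2.2],
 [-1.6, 2.3, 1.1],
 [-2.2, 1.1, 3.7]]


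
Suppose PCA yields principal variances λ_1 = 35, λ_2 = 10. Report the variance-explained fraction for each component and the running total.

Step 1 — total variance = trace(Sigma) = Σ λ_i = 35 + 10 = 45.

Step 2 — fraction explained by component i = λ_i / Σ λ:
  PC1: 35/45 = 0.7778
  PC2: 10/45 = 0.2222

Step 3 — cumulative fraction after k components = (λ_1 + ... + λ_k) / Σ λ:
  k = 1: 35/45 = 0.7778
  k = 2: (35 + 10)/45 = 45/45 = 1

Summary (fraction, with percent):

explained: PC1 0.7778 (77.78%), PC2 0.2222 (22.22%);  cumulative: 0.7778, 1


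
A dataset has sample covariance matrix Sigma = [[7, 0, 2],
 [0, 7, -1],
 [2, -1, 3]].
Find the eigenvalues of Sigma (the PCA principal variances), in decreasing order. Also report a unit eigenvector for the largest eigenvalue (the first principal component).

Step 1 — characteristic polynomial p(λ) = det(λI - Sigma) = λ³ - tr·λ² + c_1·λ - det, where tr = trace, c_1 = sum of the principal 2×2 minors, det = det(Sigma):
  tr = 7 + 7 + 3 = 17,
  c_1 = (7·7 - (0)²) + (7·3 - (2)²) + (7·3 - (-1)²) = 49 + 17 + 20 = 86,
  det = 7·(7·3 - (-1)²) - (0)·((0)·3 - (-1)·(2)) + (2)·((0)·(-1) - 7·(2)) = 7·(20) - (0)·(2) + (2)·(-14) = 112.
  So p(λ) = λ³ - 17λ² + 86λ - 112.
Step 2 — look for an integer root (rational root theorem: any rational root is an integer divisor of 112). Testing λ = 2:
  p(2) = 8 - 68 + 172 - 112 = 0  ✓
  Dividing out (λ - 2): p(λ) = (λ - 2)(λ² - 15λ + 56).
Step 3 — remaining eigenvalues from the quadratic λ² - 15λ + 56 = 0:
  Δ = 15² - 4·56 = 225 - 224 = 1,  λ = (15 ± √1)/2 = (15 ± 1)/2 = 8 or 7.
  Sorted: λ_1 = 8,  λ_2 = 7,  λ_3 = 2  (check: sum = 17 = tr ✓).

Step 4 — unit eigenvector for λ_1 = 8: v spans the null space of (Sigma - λ_1 I), whose rows are
  r_1 = (-1, 0, 2),  r_2 = (0, -1, -1),  r_3 = (2, -1, -5).
  v is orthogonal to every row, so take v ∝ r_1 × r_2 = ((0)·(-1) - (2)·(-1), (2)·(0) - (-1)·(-1), (-1)·(-1) - (0)·(0)) = (2, -1, 1).
  Let u = (2, -1, 1).
  ||u|| = √((2)² + (-1)² + (1)²) = √(6) ≈ 2.4495,  v_1 = u/||u|| ≈ (0.8165, -0.4082, 0.4082) (||v_1|| = 1).

λ_1 = 8,  λ_2 = 7,  λ_3 = 2;  v_1 ≈ (0.8165, -0.4082, 0.4082)


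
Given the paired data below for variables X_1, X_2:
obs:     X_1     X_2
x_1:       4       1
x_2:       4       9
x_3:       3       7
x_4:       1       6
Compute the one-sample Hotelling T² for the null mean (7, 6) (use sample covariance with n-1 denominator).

Step 1 — sample mean vector:
  mean(X_1) = (4 + 4 + 3 + 1) / 4 = 12/4 = 3
  mean(X_2) = (1 + 9 + 7 + 6) / 4 = 23/4 = 5.75
  x̄ = (3, 5.75),  deviation x̄ - mu_0 = (3, 5.75) - (7, 6) = (-4, -0.25).

Step 2 — sample covariance matrix, S[i,j] = (1/(n-1)) · Σ_k (x_{k,i} - mean_i) · (x_{k,j} - mean_j), divisor n-1 = 3:
  S[X_1,X_1] = ((1)·(1) + (1)·(1) + (0)·(0) + (-2)·(-2)) / 3 = 6/3 = 2
  S[X_1,X_2] = ((1)·(-4.75) + (1)·(3.25) + (0)·(1.25) + (-2)·(0.25)) / 3 = -2/3 = -0.6667
  S[X_2,X_2] = ((-4.75)·(-4.75) + (3.25)·(3.25) + (1.25)·(1.25) + (0.25)·(0.25)) / 3 = 34.75/3 = 11.5833
  S = [[2, -0.6667],
 [-0.6667, 11.5833]].

Step 3 — invert S. det(S) = 2·11.5833 - (-0.6667)² = 22.7222.
  S^{-1} = (1/det) · [[d, -b], [-b, a]] = [[0.5098, 0.0293],
 [0.0293, 0.088]].

Step 4 — quadratic form (x̄ - mu_0)^T · S^{-1} · (x̄ - mu_0):
  S^{-1} · (x̄ - mu_0) = (-2.0465, -0.1394),
  (x̄ - mu_0)^T · [...] = (-4)·(-2.0465) + (-0.25)·(-0.1394) = 8.2207.

Step 5 — scale by n: T² = 4 · 8.2207 = 32.8826.

T² ≈ 32.8826


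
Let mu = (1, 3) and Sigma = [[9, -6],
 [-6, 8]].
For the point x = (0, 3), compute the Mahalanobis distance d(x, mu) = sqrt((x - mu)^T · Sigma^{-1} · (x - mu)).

Step 1 — centre the observation: (x - mu) = (-1, 0).

Step 2 — invert Sigma. det(Sigma) = 9·8 - (-6)² = 36.
  Sigma^{-1} = (1/det) · [[d, -b], [-b, a]] = [[0.2222, 0.1667],
 [0.1667, 0.25]].

Step 3 — form the quadratic (x - mu)^T · Sigma^{-1} · (x - mu):
  Sigma^{-1} · (x - mu) = (-0.2222, -0.1667).
  (x - mu)^T · [Sigma^{-1} · (x - mu)] = (-1)·(-0.2222) + (0)·(-0.1667) = 0.2222.

Step 4 — take square root: d = √(0.2222) ≈ 0.4714.

d(x, mu) = √(0.2222) ≈ 0.4714


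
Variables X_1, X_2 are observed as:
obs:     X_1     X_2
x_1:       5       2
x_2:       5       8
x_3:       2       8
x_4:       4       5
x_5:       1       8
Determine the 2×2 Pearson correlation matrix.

Step 1 — column means:
  mean(X_1) = (5 + 5 + 2 + 4 + 1) / 5 = 17/5 = 3.4
  mean(X_2) = (2 + 8 + 8 + 5 + 8) / 5 = 31/5 = 6.2

Step 2 — sample variances and covariances s[i,j] = (1/(n-1)) · Σ_k (x_{k,i} - mean_i) · (x_{k,j} - mean_j), with n-1 = 4:
  s[X_1,X_1] = ((1.6)·(1.6) + (1.6)·(1.6) + (-1.4)·(-1.4) + (0.6)·(0.6) + (-2.4)·(-2.4)) / 4 = 13.2/4 = 3.3
  s[X_1,X_2] = ((1.6)·(-4.2) + (1.6)·(1.8) + (-1.4)·(1.8) + (0.6)·(-1.2) + (-2.4)·(1.8)) / 4 = -11.4/4 = -2.85
  s[X_2,X_2] = ((-4.2)·(-4.2) + (1.8)·(1.8) + (1.8)·(1.8) + (-1.2)·(-1.2) + (1.8)·(1.8)) / 4 = 28.8/4 = 7.2
  Sample standard deviations s_i = √(s[i,i]):
  s(X_1) = √(3.3) = 1.8166
  s(X_2) = √(7.2) = 2.6833

Step 3 — r_{ij} = s_{ij} / (s_i · s_j):
  r[X_1,X_1] = 1 (diagonal).
  r[X_1,X_2] = -2.85 / (1.8166 · 2.6833) = -2.85 / 4.8744 = -0.5847
  r[X_2,X_2] = 1 (diagonal).

R is symmetric with unit diagonal. Assembling:

R = [[1, -0.5847],
 [-0.5847, 1]]


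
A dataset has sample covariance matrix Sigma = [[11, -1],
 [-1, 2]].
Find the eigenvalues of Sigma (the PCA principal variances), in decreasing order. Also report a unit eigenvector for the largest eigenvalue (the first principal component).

Step 1 — characteristic polynomial of 2×2 Sigma:
  det(Sigma - λI) = λ² - trace · λ + det = 0.
  trace = 11 + 2 = 13, det = 11·2 - (-1)² = 21.
Step 2 — discriminant:
  Δ = trace² - 4·det = 169 - 84 = 85.
Step 3 — eigenvalues:
  λ = (trace ± √Δ)/2 = (13 ± 9.2195)/2,
  λ_1 = 11.1098,  λ_2 = 1.8902.

Step 4 — unit eigenvector for λ_1: solve (Sigma - λ_1 I)v = 0. First row:
  (11 - 11.1098)·v_x + (-1)·v_y = 0, i.e. (-0.1098)·v_x + (-1)·v_y = 0,
  so v ∝ (b, λ_1 - a) = (-1, 0.1098); multiply by -1 so the first entry is positive: u = (1, -0.1098).
  ||u|| = √((1)² + (-0.1098)²) = √(1.012) ≈ 1.006,
  v_1 = u/||u|| ≈ (0.994, -0.1091) (||v_1|| = 1).

λ_1 = 11.1098,  λ_2 = 1.8902;  v_1 ≈ (0.994, -0.1091)


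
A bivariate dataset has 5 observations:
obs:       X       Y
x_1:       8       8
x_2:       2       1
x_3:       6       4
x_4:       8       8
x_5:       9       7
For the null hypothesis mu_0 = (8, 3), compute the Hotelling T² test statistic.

Step 1 — sample mean vector:
  mean(X) = (8 + 2 + 6 + 8 + 9) / 5 = 33/5 = 6.6
  mean(Y) = (8 + 1 + 4 + 8 + 7) / 5 = 28/5 = 5.6
  x̄ = (6.6, 5.6),  deviation x̄ - mu_0 = (6.6, 5.6) - (8, 3) = (-1.4, 2.6).

Step 2 — sample covariance matrix, S[i,j] = (1/(n-1)) · Σ_k (x_{k,i} - mean_i) · (x_{k,j} - mean_j), divisor n-1 = 4:
  S[X,X] = ((1.4)·(1.4) + (-4.6)·(-4.6) + (-0.6)·(-0.6) + (1.4)·(1.4) + (2.4)·(2.4)) / 4 = 31.2/4 = 7.8
  S[X,Y] = ((1.4)·(2.4) + (-4.6)·(-4.6) + (-0.6)·(-1.6) + (1.4)·(2.4) + (2.4)·(1.4)) / 4 = 32.2/4 = 8.05
  S[Y,Y] = ((2.4)·(2.4) + (-4.6)·(-4.6) + (-1.6)·(-1.6) + (2.4)·(2.4) + (1.4)·(1.4)) / 4 = 37.2/4 = 9.3
  S = [[7.8, 8.05],
 [8.05, 9.3]].

Step 3 — invert S. det(S) = 7.8·9.3 - (8.05)² = 7.7375.
  S^{-1} = (1/det) · [[d, -b], [-b, a]] = [[1.2019, -1.0404],
 [-1.0404, 1.0081]].

Step 4 — quadratic form (x̄ - mu_0)^T · S^{-1} · (x̄ - mu_0):
  S^{-1} · (x̄ - mu_0) = (-4.3877, 4.0775),
  (x̄ - mu_0)^T · [...] = (-1.4)·(-4.3877) + (2.6)·(4.0775) = 16.7444.

Step 5 — scale by n: T² = 5 · 16.7444 = 83.7221.

T² ≈ 83.7221


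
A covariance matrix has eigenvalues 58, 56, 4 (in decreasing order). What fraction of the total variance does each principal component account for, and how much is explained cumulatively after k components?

Step 1 — total variance = trace(Sigma) = Σ λ_i = 58 + 56 + 4 = 118.

Step 2 — fraction explained by component i = λ_i / Σ λ:
  PC1: 58/118 = 0.4915
  PC2: 56/118 = 0.4746
  PC3: 4/118 = 0.0339

Step 3 — cumulative fraction after k components = (λ_1 + ... + λ_k) / Σ λ:
  k = 1: 58/118 = 0.4915
  k = 2: (58 + 56)/118 = 114/118 = 0.9661
  k = 3: (58 + 56 + 4)/118 = 118/118 = 1

Summary (fraction, with percent):

explained: PC1 0.4915 (49.15%), PC2 0.4746 (47.46%), PC3 0.0339 (3.39%);  cumulative: 0.4915, 0.9661, 1


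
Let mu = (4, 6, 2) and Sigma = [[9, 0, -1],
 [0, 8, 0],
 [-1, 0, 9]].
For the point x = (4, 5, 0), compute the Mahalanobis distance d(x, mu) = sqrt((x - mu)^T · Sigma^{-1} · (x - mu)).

Step 1 — centre the observation: (x - mu) = (0, -1, -2).

Step 2 — invert Sigma (cofactor / det for 3×3, or solve directly):
  Sigma^{-1} = [[0.1125, 0, 0.0125],
 [0, 0.125, 0],
 [0.0125, 0, 0.1125]].

Step 3 — form the quadratic (x - mu)^T · Sigma^{-1} · (x - mu):
  Sigma^{-1} · (x - mu) = (-0.025, -0.125, -0.225).
  (x - mu)^T · [Sigma^{-1} · (x - mu)] = (0)·(-0.025) + (-1)·(-0.125) + (-2)·(-0.225) = 0.575.

Step 4 — take square root: d = √(0.575) ≈ 0.7583.

d(x, mu) = √(0.575) ≈ 0.7583


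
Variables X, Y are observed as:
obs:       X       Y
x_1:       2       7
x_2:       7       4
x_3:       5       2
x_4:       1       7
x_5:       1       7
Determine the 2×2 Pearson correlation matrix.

Step 1 — column means:
  mean(X) = (2 + 7 + 5 + 1 + 1) / 5 = 16/5 = 3.2
  mean(Y) = (7 + 4 + 2 + 7 + 7) / 5 = 27/5 = 5.4

Step 2 — sample variances and covariances s[i,j] = (1/(n-1)) · Σ_k (x_{k,i} - mean_i) · (x_{k,j} - mean_j), with n-1 = 4:
  s[X,X] = ((-1.2)·(-1.2) + (3.8)·(3.8) + (1.8)·(1.8) + (-2.2)·(-2.2) + (-2.2)·(-2.2)) / 4 = 28.8/4 = 7.2
  s[X,Y] = ((-1.2)·(1.6) + (3.8)·(-1.4) + (1.8)·(-3.4) + (-2.2)·(1.6) + (-2.2)·(1.6)) / 4 = -20.4/4 = -5.1
  s[Y,Y] = ((1.6)·(1.6) + (-1.4)·(-1.4) + (-3.4)·(-3.4) + (1.6)·(1.6) + (1.6)·(1.6)) / 4 = 21.2/4 = 5.3
  Sample standard deviations s_i = √(s[i,i]):
  s(X) = √(7.2) = 2.6833
  s(Y) = √(5.3) = 2.3022

Step 3 — r_{ij} = s_{ij} / (s_i · s_j):
  r[X,X] = 1 (diagonal).
  r[X,Y] = -5.1 / (2.6833 · 2.3022) = -5.1 / 6.1774 = -0.8256
  r[Y,Y] = 1 (diagonal).

R is symmetric with unit diagonal. Assembling:

R = [[1, -0.8256],
 [-0.8256, 1]]


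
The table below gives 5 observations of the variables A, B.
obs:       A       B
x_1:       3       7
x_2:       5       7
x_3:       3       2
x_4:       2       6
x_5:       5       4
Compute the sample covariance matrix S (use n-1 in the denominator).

Step 1 — column means:
  mean(A) = (3 + 5 + 3 + 2 + 5) / 5 = 18/5 = 3.6
  mean(B) = (7 + 7 + 2 + 6 + 4) / 5 = 26/5 = 5.2

Step 2 — sample covariance S[i,j] = (1/(n-1)) · Σ_k (x_{k,i} - mean_i) · (x_{k,j} - mean_j), with n-1 = 4.
  S[A,A] = ((-0.6)·(-0.6) + (1.4)·(1.4) + (-0.6)·(-0.6) + (-1.6)·(-1.6) + (1.4)·(1.4)) / 4 = 7.2/4 = 1.8
  S[A,B] = ((-0.6)·(1.8) + (1.4)·(1.8) + (-0.6)·(-3.2) + (-1.6)·(0.8) + (1.4)·(-1.2)) / 4 = 0.4/4 = 0.1
  S[B,B] = ((1.8)·(1.8) + (1.8)·(1.8) + (-3.2)·(-3.2) + (0.8)·(0.8) + (-1.2)·(-1.2)) / 4 = 18.8/4 = 4.7

S is symmetric (S[j,i] = S[i,j]). Assembling:

S = [[1.8, 0.1],
 [0.1, 4.7]]


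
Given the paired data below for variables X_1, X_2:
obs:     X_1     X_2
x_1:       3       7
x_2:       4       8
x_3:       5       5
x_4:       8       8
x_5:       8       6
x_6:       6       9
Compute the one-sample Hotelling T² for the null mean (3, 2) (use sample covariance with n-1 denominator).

Step 1 — sample mean vector:
  mean(X_1) = (3 + 4 + 5 + 8 + 8 + 6) / 6 = 34/6 = 5.6667
  mean(X_2) = (7 + 8 + 5 + 8 + 6 + 9) / 6 = 43/6 = 7.1667
  x̄ = (5.6667, 7.1667),  deviation x̄ - mu_0 = (5.6667, 7.1667) - (3, 2) = (2.6667, 5.1667).

Step 2 — sample covariance matrix, S[i,j] = (1/(n-1)) · Σ_k (x_{k,i} - mean_i) · (x_{k,j} - mean_j), divisor n-1 = 5:
  S[X_1,X_1] = ((-2.6667)·(-2.6667) + (-1.6667)·(-1.6667) + (-0.6667)·(-0.6667) + (2.3333)·(2.3333) + (2.3333)·(2.3333) + (0.3333)·(0.3333)) / 5 = 21.3333/5 = 4.2667
  S[X_1,X_2] = ((-2.6667)·(-0.1667) + (-1.6667)·(0.8333) + (-0.6667)·(-2.1667) + (2.3333)·(0.8333) + (2.3333)·(-1.1667) + (0.3333)·(1.8333)) / 5 = 0.3333/5 = 0.0667
  S[X_2,X_2] = ((-0.1667)·(-0.1667) + (0.8333)·(0.8333) + (-2.1667)·(-2.1667) + (0.8333)·(0.8333) + (-1.1667)·(-1.1667) + (1.8333)·(1.8333)) / 5 = 10.8333/5 = 2.1667
  S = [[4.2667, 0.0667],
 [0.0667, 2.1667]].

Step 3 — invert S. det(S) = 4.2667·2.1667 - (0.0667)² = 9.24.
  S^{-1} = (1/det) · [[d, -b], [-b, a]] = [[0.2345, -0.0072],
 [-0.0072, 0.4618]].

Step 4 — quadratic form (x̄ - mu_0)^T · S^{-1} · (x̄ - mu_0):
  S^{-1} · (x̄ - mu_0) = (0.588, 2.3665),
  (x̄ - mu_0)^T · [...] = (2.6667)·(0.588) + (5.1667)·(2.3665) = 13.7951.

Step 5 — scale by n: T² = 6 · 13.7951 = 82.7706.

T² ≈ 82.7706


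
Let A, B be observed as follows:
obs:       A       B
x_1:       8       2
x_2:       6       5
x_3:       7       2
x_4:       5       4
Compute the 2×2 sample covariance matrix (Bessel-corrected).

Step 1 — column means:
  mean(A) = (8 + 6 + 7 + 5) / 4 = 26/4 = 6.5
  mean(B) = (2 + 5 + 2 + 4) / 4 = 13/4 = 3.25

Step 2 — sample covariance S[i,j] = (1/(n-1)) · Σ_k (x_{k,i} - mean_i) · (x_{k,j} - mean_j), with n-1 = 3.
  S[A,A] = ((1.5)·(1.5) + (-0.5)·(-0.5) + (0.5)·(0.5) + (-1.5)·(-1.5)) / 3 = 5/3 = 1.6667
  S[A,B] = ((1.5)·(-1.25) + (-0.5)·(1.75) + (0.5)·(-1.25) + (-1.5)·(0.75)) / 3 = -4.5/3 = -1.5
  S[B,B] = ((-1.25)·(-1.25) + (1.75)·(1.75) + (-1.25)·(-1.25) + (0.75)·(0.75)) / 3 = 6.75/3 = 2.25

S is symmetric (S[j,i] = S[i,j]). Assembling:

S = [[1.6667, -1.5],
 [-1.5, 2.25]]


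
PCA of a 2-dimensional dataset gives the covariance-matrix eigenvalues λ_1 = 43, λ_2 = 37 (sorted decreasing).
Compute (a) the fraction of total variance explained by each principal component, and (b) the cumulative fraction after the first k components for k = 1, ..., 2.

Step 1 — total variance = trace(Sigma) = Σ λ_i = 43 + 37 = 80.

Step 2 — fraction explained by component i = λ_i / Σ λ:
  PC1: 43/80 = 0.5375
  PC2: 37/80 = 0.4625

Step 3 — cumulative fraction after k components = (λ_1 + ... + λ_k) / Σ λ:
  k = 1: 43/80 = 0.5375
  k = 2: (43 + 37)/80 = 80/80 = 1

Summary (fraction, with percent):

explained: PC1 0.5375 (53.75%), PC2 0.4625 (46.25%);  cumulative: 0.5375, 1
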